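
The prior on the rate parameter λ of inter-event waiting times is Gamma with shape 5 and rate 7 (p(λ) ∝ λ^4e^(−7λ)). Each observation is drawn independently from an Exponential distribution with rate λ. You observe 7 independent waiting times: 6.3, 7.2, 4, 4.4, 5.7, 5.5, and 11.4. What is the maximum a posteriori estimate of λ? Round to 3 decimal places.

The Exponential(rate=λ) likelihood is ∝ λ^n e^(−λΣtᵢ). Here n = 7 and Σtᵢ = 6.3 + 7.2 + 4 + 4.4 + 5.7 + 5.5 + 11.4 = 44.5.
Posterior ∝ λ^4e^(−7λ) · λ^7e^(−44.5λ) = λ^11e^(−51.5λ), i.e. Gamma(12, 51.5).
Mode = (a−1)/b = 11/51.5 ≈ 0.214.

λ̂_MAP = 0.214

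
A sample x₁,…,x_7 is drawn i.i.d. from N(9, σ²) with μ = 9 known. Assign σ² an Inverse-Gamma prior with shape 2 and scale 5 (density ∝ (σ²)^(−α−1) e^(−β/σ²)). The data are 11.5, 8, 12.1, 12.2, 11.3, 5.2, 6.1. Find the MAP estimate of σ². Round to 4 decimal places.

σ̂²_MAP = 5.0185

Sum of squared deviations about the known mean: SS = (11.5−9)² + (8−9)² + (12.1−9)² + (12.2−9)² + (11.3−9)² + (5.2−9)² + (6.1−9)² = 55.24.
The Normal likelihood contributes (σ²)^(−n/2) exp(−SS/(2σ²)), so the posterior is Inverse-Gamma(α + n/2, β + SS/2) = Inverse-Gamma(5.5, 32.62).
The mode of Inverse-Gamma(a, b) is b/(a+1) = 32.62/6.5 ≈ 5.0185.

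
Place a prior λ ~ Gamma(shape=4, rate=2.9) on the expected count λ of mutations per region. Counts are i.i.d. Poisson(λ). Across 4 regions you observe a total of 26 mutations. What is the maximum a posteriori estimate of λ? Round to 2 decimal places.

λ̂_MAP = 4.20

Σxᵢ = 26, n = 4.
Posterior ∝ λ^3e^(−2.9λ) · λ^26e^(−4λ) = λ^29e^(−6.9λ), i.e. Gamma(shape=30, rate=6.9).
The mode of a Gamma(a, b) with a ≥ 1 (shape–rate) is (a−1)/b = 29/6.9 ≈ 4.20.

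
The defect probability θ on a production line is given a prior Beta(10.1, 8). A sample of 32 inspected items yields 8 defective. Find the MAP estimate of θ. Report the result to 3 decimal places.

Prior: Beta(10.1, 8).
Data: 8 successes in 32 trials. The binomial likelihood contributes θ^8(1−θ)^24, so the posterior is Beta(10.1+8, 8+24) = Beta(18.1, 32).
For Beta(a, b) with a, b > 1 the mode is (a−1)/(a+b−2) = 17.1/48.1 ≈ 0.356.

θ̂_MAP = 0.356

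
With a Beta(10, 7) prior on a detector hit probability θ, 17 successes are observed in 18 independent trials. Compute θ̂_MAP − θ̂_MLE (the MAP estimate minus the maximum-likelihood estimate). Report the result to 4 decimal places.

Posterior is Beta(27, 8); MAP = (27−1)/(35−2) = 26/33 ≈ 0.78788.
MLE ignores the prior: θ̂_MLE = k/n = 17/18 ≈ 0.94444.
Difference = 26/33 − 17/18 = -31/198 ≈ -0.1566.

MAP − MLE = -0.1566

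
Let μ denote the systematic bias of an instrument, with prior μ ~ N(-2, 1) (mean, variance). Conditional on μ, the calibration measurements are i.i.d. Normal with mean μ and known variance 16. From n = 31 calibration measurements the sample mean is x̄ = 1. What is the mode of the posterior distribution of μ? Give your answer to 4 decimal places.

μ̂_MAP = -0.0213

n = 31, x̄ = 1.
For a Normal prior and Normal likelihood with known variance, the posterior is Normal; its mode equals its mean, the precision-weighted average.
Prior precision 1/σ₀² = 1/1 = 1; data precision n/σ² = 31/16 = 1.9375.
μ̂ = (1·(-2) + 1.9375·1) / (1 + 1.9375) = (-0.0625)/2.9375 = -1/47 ≈ -0.0213.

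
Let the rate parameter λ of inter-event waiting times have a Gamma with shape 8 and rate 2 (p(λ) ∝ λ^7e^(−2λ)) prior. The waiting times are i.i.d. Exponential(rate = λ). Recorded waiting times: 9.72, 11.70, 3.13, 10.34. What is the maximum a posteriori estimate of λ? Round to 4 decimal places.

The Exponential(rate=λ) likelihood is ∝ λ^n e^(−λΣtᵢ). Here n = 4 and Σtᵢ = 9.72 + 11.70 + 3.13 + 10.34 = 34.89.
Posterior ∝ λ^7e^(−2λ) · λ^4e^(−34.89λ) = λ^11e^(−36.89λ), i.e. Gamma(12, 36.89).
Mode = (a−1)/b = 11/36.89 ≈ 0.2982.

λ̂_MAP = 0.2982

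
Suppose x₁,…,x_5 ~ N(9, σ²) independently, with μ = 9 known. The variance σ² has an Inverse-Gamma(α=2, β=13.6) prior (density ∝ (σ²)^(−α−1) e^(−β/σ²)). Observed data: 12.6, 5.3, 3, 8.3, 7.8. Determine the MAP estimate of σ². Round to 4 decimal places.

σ̂²_MAP = 8.3436

Sum of squared deviations about the known mean: SS = (12.6−9)² + (5.3−9)² + (3−9)² + (8.3−9)² + (7.8−9)² = 64.58.
The Normal likelihood contributes (σ²)^(−n/2) exp(−SS/(2σ²)), so the posterior is Inverse-Gamma(α + n/2, β + SS/2) = Inverse-Gamma(4.5, 45.89).
The mode of Inverse-Gamma(a, b) is b/(a+1) = 45.89/5.5 ≈ 8.3436.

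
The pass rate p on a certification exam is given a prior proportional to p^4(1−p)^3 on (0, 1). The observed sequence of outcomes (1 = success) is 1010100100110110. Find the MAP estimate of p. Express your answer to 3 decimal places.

p̂_MAP = 0.522

The prior density ∝ p^4(1−p)^3 is the kernel of Beta(5, 4).
Data: 8 successes in 16 trials (from the sequence). The binomial likelihood contributes p^8(1−p)^8, so the posterior is Beta(5+8, 4+8) = Beta(13, 12).
For Beta(a, b) with a, b > 1 the mode is (a−1)/(a+b−2) = 12/23 ≈ 0.522.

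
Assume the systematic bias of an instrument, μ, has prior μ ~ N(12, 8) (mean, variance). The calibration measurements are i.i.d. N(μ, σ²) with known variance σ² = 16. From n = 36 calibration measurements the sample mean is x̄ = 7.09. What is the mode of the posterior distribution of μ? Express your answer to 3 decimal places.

n = 36, x̄ = 7.09.
For a Normal prior and Normal likelihood with known variance, the posterior is Normal; its mode equals its mean, the precision-weighted average.
Prior precision 1/σ₀² = 1/8 = 0.125; data precision n/σ² = 36/16 = 2.25.
μ̂ = (0.125·12 + 2.25·7.09) / (0.125 + 2.25) = 17.4525/2.375 = 6981/950 ≈ 7.348.

μ̂_MAP = 7.348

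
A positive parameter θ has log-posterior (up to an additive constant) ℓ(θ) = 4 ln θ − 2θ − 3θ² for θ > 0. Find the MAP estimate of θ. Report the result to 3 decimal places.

ℓ'(θ) = 4/θ − 2 − 6θ. Setting this to zero and multiplying by θ: 6θ² + 2θ − 4 = 0.
θ = (−2 + √(2² + 4·6·4)) / (2·6) = (−2 + √100) / 12 = (−2 + 10)/12 = 2/3.
ℓ''(θ) = −4/θ² − 6 < 0, confirming a maximum.

θ̂_MAP = 0.667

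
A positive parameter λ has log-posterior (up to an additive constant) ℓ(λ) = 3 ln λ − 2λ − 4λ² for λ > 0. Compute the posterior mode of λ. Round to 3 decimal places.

ℓ'(λ) = 3/λ − 2 − 8λ. Setting this to zero and multiplying by λ: 8λ² + 2λ − 3 = 0.
λ = (−2 + √(2² + 4·8·3)) / (2·8) = (−2 + √100) / 16 = (−2 + 10)/16 = 1/2.
ℓ''(λ) = −3/λ² − 8 < 0, confirming a maximum.

λ̂_MAP = 0.500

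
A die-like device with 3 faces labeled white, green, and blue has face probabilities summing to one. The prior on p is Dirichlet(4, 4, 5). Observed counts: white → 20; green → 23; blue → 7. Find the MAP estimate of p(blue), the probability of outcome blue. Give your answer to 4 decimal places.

The posterior is Dirichlet(αᵢ + nᵢ) = Dirichlet(24, 27, 12).
For a Dirichlet(a₁,…,a_K) with all aᵢ > 1, the mode has j-th component (aⱼ − 1)/(Σaᵢ − K).
Here Σaᵢ = 63 and K = 3, so p(blue) = (12 − 1)/(63 − 3) = 11/60 ≈ 0.1833.

MAP estimate of p(blue) = 0.1833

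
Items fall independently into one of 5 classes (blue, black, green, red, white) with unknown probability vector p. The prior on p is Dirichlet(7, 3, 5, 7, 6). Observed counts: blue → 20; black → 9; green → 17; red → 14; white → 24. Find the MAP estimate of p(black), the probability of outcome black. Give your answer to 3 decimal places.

MAP estimate of p(black) = 0.103

The posterior is Dirichlet(αᵢ + nᵢ) = Dirichlet(27, 12, 22, 21, 30).
For a Dirichlet(a₁,…,a_K) with all aᵢ > 1, the mode has j-th component (aⱼ − 1)/(Σaᵢ − K).
Here Σaᵢ = 112 and K = 5, so p(black) = (12 − 1)/(112 − 5) = 11/107 ≈ 0.103.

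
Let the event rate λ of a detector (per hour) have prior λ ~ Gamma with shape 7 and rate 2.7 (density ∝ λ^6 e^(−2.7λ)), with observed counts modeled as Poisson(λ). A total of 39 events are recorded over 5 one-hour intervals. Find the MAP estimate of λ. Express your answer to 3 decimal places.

λ̂_MAP = 5.844

Σxᵢ = 39, n = 5.
Posterior ∝ λ^6e^(−2.7λ) · λ^39e^(−5λ) = λ^45e^(−7.7λ), i.e. Gamma(shape=46, rate=7.7).
The mode of a Gamma(a, b) with a ≥ 1 (shape–rate) is (a−1)/b = 45/7.7 ≈ 5.844.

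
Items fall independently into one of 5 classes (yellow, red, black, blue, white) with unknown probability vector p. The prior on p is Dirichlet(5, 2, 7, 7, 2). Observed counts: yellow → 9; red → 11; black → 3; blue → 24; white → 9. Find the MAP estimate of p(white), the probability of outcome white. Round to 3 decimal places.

The posterior is Dirichlet(αᵢ + nᵢ) = Dirichlet(14, 13, 10, 31, 11).
For a Dirichlet(a₁,…,a_K) with all aᵢ > 1, the mode has j-th component (aⱼ − 1)/(Σaᵢ − K).
Here Σaᵢ = 79 and K = 5, so p(white) = (11 − 1)/(79 − 5) = 10/74 ≈ 0.135.

MAP estimate of p(white) = 0.135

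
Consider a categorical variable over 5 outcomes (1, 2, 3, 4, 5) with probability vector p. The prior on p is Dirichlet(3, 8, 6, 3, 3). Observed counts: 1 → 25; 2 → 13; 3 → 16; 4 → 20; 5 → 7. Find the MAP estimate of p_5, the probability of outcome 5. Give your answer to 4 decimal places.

The posterior is Dirichlet(αᵢ + nᵢ) = Dirichlet(28, 21, 22, 23, 10).
For a Dirichlet(a₁,…,a_K) with all aᵢ > 1, the mode has j-th component (aⱼ − 1)/(Σaᵢ − K).
Here Σaᵢ = 104 and K = 5, so p_5 = (10 − 1)/(104 − 5) = 9/99 ≈ 0.0909.

MAP estimate: 0.0909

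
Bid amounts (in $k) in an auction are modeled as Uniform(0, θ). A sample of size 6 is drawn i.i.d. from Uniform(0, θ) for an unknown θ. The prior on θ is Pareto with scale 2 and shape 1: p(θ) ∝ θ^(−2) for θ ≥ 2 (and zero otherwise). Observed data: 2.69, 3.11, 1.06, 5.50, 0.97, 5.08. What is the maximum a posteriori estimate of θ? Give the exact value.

The Uniform(0, θ) likelihood is θ^(−n) for θ ≥ max(xᵢ), zero otherwise. Here max(xᵢ) = 5.50.
Posterior ∝ θ^(−2) · θ^(−6) = θ^(−8) on θ ≥ max(2, 5.50) = 5.50.
This density is strictly decreasing in θ, so the posterior mode lies at the lower boundary of the support.

θ̂_MAP = 5.50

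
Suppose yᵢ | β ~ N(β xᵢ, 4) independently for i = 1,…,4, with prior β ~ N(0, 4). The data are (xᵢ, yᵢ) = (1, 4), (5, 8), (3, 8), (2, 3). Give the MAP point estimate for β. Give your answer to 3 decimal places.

log p(β | y) = −Σ(yᵢ − βxᵢ)²/(2·4) − β²/(2·4) + const.
Setting the derivative to zero: Σxᵢ(yᵢ − βxᵢ)/4 − β/4 = 0, so β = Σxᵢyᵢ / (Σxᵢ² + σ²/τ²).
Σxᵢyᵢ = 1·4 + 5·8 + 3·8 + 2·3 = 74; Σxᵢ² = 39; σ²/τ² = 1.
β̂_MAP = 74 / (39 + 1) = 74/40 ≈ 1.850.

β̂_MAP = 1.850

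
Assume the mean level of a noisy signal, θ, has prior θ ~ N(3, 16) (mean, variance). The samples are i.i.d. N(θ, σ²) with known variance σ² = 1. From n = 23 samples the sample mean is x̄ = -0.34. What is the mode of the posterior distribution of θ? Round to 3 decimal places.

n = 23, x̄ = -0.34.
For a Normal prior and Normal likelihood with known variance, the posterior is Normal; its mode equals its mean, the precision-weighted average.
Prior precision 1/σ₀² = 1/16 = 0.0625; data precision n/σ² = 23/1 = 23.
θ̂ = (0.0625·3 + 23·(-0.34)) / (0.0625 + 23) = (-7.6325)/23.0625 = -3053/9225 ≈ -0.331.

θ̂_MAP = -0.331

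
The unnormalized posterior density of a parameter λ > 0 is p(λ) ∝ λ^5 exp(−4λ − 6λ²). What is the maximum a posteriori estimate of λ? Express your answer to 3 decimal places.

λ̂_MAP = 0.500

ℓ'(λ) = 5/λ − 4 − 12λ. Setting this to zero and multiplying by λ: 12λ² + 4λ − 5 = 0.
λ = (−4 + √(4² + 4·12·5)) / (2·12) = (−4 + √256) / 24 = (−4 + 16)/24 = 1/2.
ℓ''(λ) = −5/λ² − 12 < 0, confirming a maximum.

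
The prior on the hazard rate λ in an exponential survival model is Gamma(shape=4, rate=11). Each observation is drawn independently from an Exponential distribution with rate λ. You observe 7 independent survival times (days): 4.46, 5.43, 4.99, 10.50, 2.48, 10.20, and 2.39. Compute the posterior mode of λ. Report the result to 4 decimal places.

λ̂_MAP = 0.1944

The Exponential(rate=λ) likelihood is ∝ λ^n e^(−λΣtᵢ). Here n = 7 and Σtᵢ = 4.46 + 5.43 + 4.99 + 10.50 + 2.48 + 10.20 + 2.39 = 40.45.
Posterior ∝ λ^3e^(−11λ) · λ^7e^(−40.45λ) = λ^10e^(−51.45λ), i.e. Gamma(11, 51.45).
Mode = (a−1)/b = 10/51.45 ≈ 0.1944.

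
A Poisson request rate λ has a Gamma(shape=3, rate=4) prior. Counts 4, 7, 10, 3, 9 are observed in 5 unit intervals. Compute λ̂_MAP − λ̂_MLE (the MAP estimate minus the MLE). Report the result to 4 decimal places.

MAP − MLE = -2.7111

Σxᵢ = 33. Posterior is Gamma(36, 9); MAP = (36−1)/9 = 35/9 ≈ 3.88889.
MLE = x̄ = 33/5 ≈ 6.60000.
Difference = 35/9 − 33/5 = -122/45 ≈ -2.7111.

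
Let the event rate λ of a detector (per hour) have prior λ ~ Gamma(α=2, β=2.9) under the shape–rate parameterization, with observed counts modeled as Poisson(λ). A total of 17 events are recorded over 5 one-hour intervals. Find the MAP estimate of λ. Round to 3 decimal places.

Σxᵢ = 17, n = 5.
Posterior ∝ λe^(−2.9λ) · λ^17e^(−5λ) = λ^18e^(−7.9λ), i.e. Gamma(shape=19, rate=7.9).
The mode of a Gamma(a, b) with a ≥ 1 (shape–rate) is (a−1)/b = 18/7.9 ≈ 2.278.

λ̂_MAP = 2.278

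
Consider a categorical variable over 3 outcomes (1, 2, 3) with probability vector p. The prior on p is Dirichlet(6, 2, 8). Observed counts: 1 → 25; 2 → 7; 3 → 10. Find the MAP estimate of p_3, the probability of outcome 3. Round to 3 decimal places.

The posterior is Dirichlet(αᵢ + nᵢ) = Dirichlet(31, 9, 18).
For a Dirichlet(a₁,…,a_K) with all aᵢ > 1, the mode has j-th component (aⱼ − 1)/(Σaᵢ − K).
Here Σaᵢ = 58 and K = 3, so p_3 = (18 − 1)/(58 − 3) = 17/55 ≈ 0.309.

MAP estimate: 0.309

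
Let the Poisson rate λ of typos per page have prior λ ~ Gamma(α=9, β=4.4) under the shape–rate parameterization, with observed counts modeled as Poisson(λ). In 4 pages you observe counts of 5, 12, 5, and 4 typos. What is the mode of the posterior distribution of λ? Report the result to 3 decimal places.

Σxᵢ = 5+12+5+4 = 26, with n = 4.
Posterior ∝ λ^8e^(−4.4λ) · λ^26e^(−4λ) = λ^34e^(−8.4λ), i.e. Gamma(shape=35, rate=8.4).
The mode of a Gamma(a, b) with a ≥ 1 (shape–rate) is (a−1)/b = 34/8.4 ≈ 4.048.

λ̂_MAP = 4.048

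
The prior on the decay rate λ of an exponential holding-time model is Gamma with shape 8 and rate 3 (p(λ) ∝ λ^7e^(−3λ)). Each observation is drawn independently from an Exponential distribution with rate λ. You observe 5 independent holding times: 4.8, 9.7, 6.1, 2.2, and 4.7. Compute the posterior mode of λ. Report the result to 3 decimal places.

λ̂_MAP = 0.393

The Exponential(rate=λ) likelihood is ∝ λ^n e^(−λΣtᵢ). Here n = 5 and Σtᵢ = 4.8 + 9.7 + 6.1 + 2.2 + 4.7 = 27.5.
Posterior ∝ λ^7e^(−3λ) · λ^5e^(−27.5λ) = λ^12e^(−30.5λ), i.e. Gamma(13, 30.5).
Mode = (a−1)/b = 12/30.5 ≈ 0.393.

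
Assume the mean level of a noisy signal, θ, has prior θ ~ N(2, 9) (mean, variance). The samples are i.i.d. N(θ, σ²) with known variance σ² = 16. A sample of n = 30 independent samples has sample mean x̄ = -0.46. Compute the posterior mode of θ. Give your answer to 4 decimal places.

θ̂_MAP = -0.3224

n = 30, x̄ = -0.46.
For a Normal prior and Normal likelihood with known variance, the posterior is Normal; its mode equals its mean, the precision-weighted average.
Prior precision 1/σ₀² = 1/9; data precision n/σ² = 30/16 = 1.875.
θ̂ = ((1/9)·2 + 1.875·(-0.46)) / (1/9 + 1.875) = (-461/720)/(143/72) = -461/1430 ≈ -0.3224.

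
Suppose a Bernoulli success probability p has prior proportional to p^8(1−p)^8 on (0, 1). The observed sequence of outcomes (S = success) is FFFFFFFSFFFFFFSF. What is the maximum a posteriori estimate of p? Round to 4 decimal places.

p̂_MAP = 0.3125

The prior density ∝ p^8(1−p)^8 is the kernel of Beta(9, 9).
Data: 2 successes in 16 trials (from the sequence). The binomial likelihood contributes p^2(1−p)^14, so the posterior is Beta(9+2, 9+14) = Beta(11, 23).
For Beta(a, b) with a, b > 1 the mode is (a−1)/(a+b−2) = 10/32 ≈ 0.3125.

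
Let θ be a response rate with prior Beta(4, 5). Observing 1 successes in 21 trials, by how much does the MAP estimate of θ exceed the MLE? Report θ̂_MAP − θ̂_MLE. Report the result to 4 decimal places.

MAP − MLE = 0.0952

Posterior is Beta(5, 25); MAP = (5−1)/(30−2) = 4/28 ≈ 0.14286.
MLE ignores the prior: θ̂_MLE = k/n = 1/21 ≈ 0.04762.
Difference = 4/28 − 1/21 = 2/21 ≈ 0.0952.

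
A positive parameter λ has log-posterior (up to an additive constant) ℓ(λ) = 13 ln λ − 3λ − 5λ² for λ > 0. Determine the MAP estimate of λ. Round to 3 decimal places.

λ̂_MAP = 1.000

ℓ'(λ) = 13/λ − 3 − 10λ. Setting this to zero and multiplying by λ: 10λ² + 3λ − 13 = 0.
λ = (−3 + √(3² + 4·10·13)) / (2·10) = (−3 + √529) / 20 = (−3 + 23)/20 = 1.
ℓ''(λ) = −13/λ² − 10 < 0, confirming a maximum.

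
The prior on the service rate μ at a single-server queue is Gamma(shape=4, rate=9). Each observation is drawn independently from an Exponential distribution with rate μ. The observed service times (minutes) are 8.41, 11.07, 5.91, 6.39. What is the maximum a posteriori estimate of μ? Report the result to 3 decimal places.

The Exponential(rate=μ) likelihood is ∝ μ^n e^(−μΣtᵢ). Here n = 4 and Σtᵢ = 8.41 + 11.07 + 5.91 + 6.39 = 31.78.
Posterior ∝ μ^3e^(−9μ) · μ^4e^(−31.78μ) = μ^7e^(−40.78μ), i.e. Gamma(8, 40.78).
Mode = (a−1)/b = 7/40.78 ≈ 0.172.

μ̂_MAP = 0.172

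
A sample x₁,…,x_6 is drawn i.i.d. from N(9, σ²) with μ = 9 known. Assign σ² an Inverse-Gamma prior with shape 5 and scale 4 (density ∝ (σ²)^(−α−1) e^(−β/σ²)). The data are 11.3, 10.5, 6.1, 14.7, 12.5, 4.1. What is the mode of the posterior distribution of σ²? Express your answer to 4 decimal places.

σ̂²_MAP = 5.1500

Sum of squared deviations about the known mean: SS = (11.3−9)² + (10.5−9)² + (6.1−9)² + (14.7−9)² + (12.5−9)² + (4.1−9)² = 84.7.
The Normal likelihood contributes (σ²)^(−n/2) exp(−SS/(2σ²)), so the posterior is Inverse-Gamma(α + n/2, β + SS/2) = Inverse-Gamma(8, 46.35).
The mode of Inverse-Gamma(a, b) is b/(a+1) = 46.35/9 ≈ 5.1500.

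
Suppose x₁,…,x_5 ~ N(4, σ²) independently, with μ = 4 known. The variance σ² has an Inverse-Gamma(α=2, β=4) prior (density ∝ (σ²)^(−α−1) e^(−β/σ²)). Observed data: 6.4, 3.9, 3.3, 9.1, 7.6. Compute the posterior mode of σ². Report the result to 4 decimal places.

Sum of squared deviations about the known mean: SS = (6.4−4)² + (3.9−4)² + (3.3−4)² + (9.1−4)² + (7.6−4)² = 45.23.
The Normal likelihood contributes (σ²)^(−n/2) exp(−SS/(2σ²)), so the posterior is Inverse-Gamma(α + n/2, β + SS/2) = Inverse-Gamma(4.5, 26.615).
The mode of Inverse-Gamma(a, b) is b/(a+1) = 26.615/5.5 ≈ 4.8391.

σ̂²_MAP = 4.8391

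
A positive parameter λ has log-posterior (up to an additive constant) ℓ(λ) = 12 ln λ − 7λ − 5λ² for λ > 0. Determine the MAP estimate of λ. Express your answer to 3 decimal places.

λ̂_MAP = 0.800

ℓ'(λ) = 12/λ − 7 − 10λ. Setting this to zero and multiplying by λ: 10λ² + 7λ − 12 = 0.
λ = (−7 + √(7² + 4·10·12)) / (2·10) = (−7 + √529) / 20 = (−7 + 23)/20 = 4/5.
ℓ''(λ) = −12/λ² − 10 < 0, confirming a maximum.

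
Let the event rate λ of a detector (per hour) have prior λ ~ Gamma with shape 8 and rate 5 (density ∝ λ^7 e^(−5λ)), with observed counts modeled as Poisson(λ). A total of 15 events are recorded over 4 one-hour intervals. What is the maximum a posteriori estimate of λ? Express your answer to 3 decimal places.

λ̂_MAP = 2.444

Σxᵢ = 15, n = 4.
Posterior ∝ λ^7e^(−5λ) · λ^15e^(−4λ) = λ^22e^(−9λ), i.e. Gamma(shape=23, rate=9).
The mode of a Gamma(a, b) with a ≥ 1 (shape–rate) is (a−1)/b = 22/9 ≈ 2.444.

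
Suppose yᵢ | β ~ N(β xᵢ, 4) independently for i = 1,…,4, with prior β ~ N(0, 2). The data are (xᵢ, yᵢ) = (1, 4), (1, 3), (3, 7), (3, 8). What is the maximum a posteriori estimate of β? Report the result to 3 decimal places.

β̂_MAP = 2.364

log p(β | y) = −Σ(yᵢ − βxᵢ)²/(2·4) − β²/(2·2) + const.
Setting the derivative to zero: Σxᵢ(yᵢ − βxᵢ)/4 − β/2 = 0, so β = Σxᵢyᵢ / (Σxᵢ² + σ²/τ²).
Σxᵢyᵢ = 1·4 + 1·3 + 3·7 + 3·8 = 52; Σxᵢ² = 20; σ²/τ² = 2.
β̂_MAP = 52 / (20 + 2) = 52/22 ≈ 2.364.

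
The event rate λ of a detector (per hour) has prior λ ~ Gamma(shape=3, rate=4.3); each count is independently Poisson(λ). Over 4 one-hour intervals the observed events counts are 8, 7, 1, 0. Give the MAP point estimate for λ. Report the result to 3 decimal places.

Σxᵢ = 8+7+1+0 = 16, with n = 4.
Posterior ∝ λ^2e^(−4.3λ) · λ^16e^(−4λ) = λ^18e^(−8.3λ), i.e. Gamma(shape=19, rate=8.3).
The mode of a Gamma(a, b) with a ≥ 1 (shape–rate) is (a−1)/b = 18/8.3 ≈ 2.169.

λ̂_MAP = 2.169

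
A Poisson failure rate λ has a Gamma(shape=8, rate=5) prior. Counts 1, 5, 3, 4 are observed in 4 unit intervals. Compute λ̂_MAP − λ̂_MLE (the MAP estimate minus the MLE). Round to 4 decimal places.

Σxᵢ = 13. Posterior is Gamma(21, 9); MAP = (21−1)/9 = 20/9 ≈ 2.22222.
MLE = x̄ = 13/4 ≈ 3.25000.
Difference = 20/9 − 13/4 = -37/36 ≈ -1.0278.

MAP − MLE = -1.0278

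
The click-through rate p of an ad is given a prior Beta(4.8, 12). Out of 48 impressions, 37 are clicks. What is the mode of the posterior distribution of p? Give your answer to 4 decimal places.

p̂_MAP = 0.6497

Prior: Beta(4.8, 12).
Data: 37 successes in 48 trials. The binomial likelihood contributes p^37(1−p)^11, so the posterior is Beta(4.8+37, 12+11) = Beta(41.8, 23).
For Beta(a, b) with a, b > 1 the mode is (a−1)/(a+b−2) = 40.8/62.8 ≈ 0.6497.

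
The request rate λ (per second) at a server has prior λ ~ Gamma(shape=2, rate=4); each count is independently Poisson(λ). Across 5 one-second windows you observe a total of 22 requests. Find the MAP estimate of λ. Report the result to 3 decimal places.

Σxᵢ = 22, n = 5.
Posterior ∝ λe^(−4λ) · λ^22e^(−5λ) = λ^23e^(−9λ), i.e. Gamma(shape=24, rate=9).
The mode of a Gamma(a, b) with a ≥ 1 (shape–rate) is (a−1)/b = 23/9 ≈ 2.556.

λ̂_MAP = 2.556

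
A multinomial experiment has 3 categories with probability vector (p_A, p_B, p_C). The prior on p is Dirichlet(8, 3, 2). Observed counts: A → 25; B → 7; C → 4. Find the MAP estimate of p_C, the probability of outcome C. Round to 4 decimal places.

MAP estimate of p_C = 0.1087

The posterior is Dirichlet(αᵢ + nᵢ) = Dirichlet(33, 10, 6).
For a Dirichlet(a₁,…,a_K) with all aᵢ > 1, the mode has j-th component (aⱼ − 1)/(Σaᵢ − K).
Here Σaᵢ = 49 and K = 3, so p_C = (6 − 1)/(49 − 3) = 5/46 ≈ 0.1087.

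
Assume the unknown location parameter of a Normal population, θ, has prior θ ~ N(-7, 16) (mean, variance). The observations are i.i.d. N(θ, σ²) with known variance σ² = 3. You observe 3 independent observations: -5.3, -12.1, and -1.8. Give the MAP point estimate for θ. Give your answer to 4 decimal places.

n = 3; x̄ = ((-5.3) + (-12.1) + (-1.8))/3 = -19.2/3 = -6.4.
For a Normal prior and Normal likelihood with known variance, the posterior is Normal; its mode equals its mean, the precision-weighted average.
Prior precision 1/σ₀² = 1/16 = 0.0625; data precision n/σ² = 3/3 = 1.
θ̂ = (0.0625·(-7) + 1·(-6.4)) / (0.0625 + 1) = (-6.8375)/1.0625 = -547/85 ≈ -6.4353.

θ̂_MAP = -6.4353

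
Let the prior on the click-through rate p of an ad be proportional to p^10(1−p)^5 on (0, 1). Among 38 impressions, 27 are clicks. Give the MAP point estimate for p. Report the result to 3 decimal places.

p̂_MAP = 0.698

The prior density ∝ p^10(1−p)^5 is the kernel of Beta(11, 6).
Data: 27 successes in 38 trials. The binomial likelihood contributes p^27(1−p)^11, so the posterior is Beta(11+27, 6+11) = Beta(38, 17).
For Beta(a, b) with a, b > 1 the mode is (a−1)/(a+b−2) = 37/53 ≈ 0.698.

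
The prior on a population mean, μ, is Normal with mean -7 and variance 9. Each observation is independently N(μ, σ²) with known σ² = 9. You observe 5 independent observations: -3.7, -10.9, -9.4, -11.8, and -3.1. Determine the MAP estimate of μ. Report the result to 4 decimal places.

n = 5; x̄ = ((-3.7) + (-10.9) + (-9.4) + (-11.8) + (-3.1))/5 = -38.9/5 = -7.78.
For a Normal prior and Normal likelihood with known variance, the posterior is Normal; its mode equals its mean, the precision-weighted average.
Prior precision 1/σ₀² = 1/9; data precision n/σ² = 5/9.
μ̂ = ((1/9)·(-7) + (5/9)·(-7.78)) / (1/9 + 5/9) = (-5.1)/(2/3) = -7.6500.

μ̂_MAP = -7.6500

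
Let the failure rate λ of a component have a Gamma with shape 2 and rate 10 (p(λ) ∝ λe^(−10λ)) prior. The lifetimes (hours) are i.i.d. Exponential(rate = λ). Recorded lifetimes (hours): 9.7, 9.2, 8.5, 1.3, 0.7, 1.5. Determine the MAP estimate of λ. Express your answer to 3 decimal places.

λ̂_MAP = 0.171

The Exponential(rate=λ) likelihood is ∝ λ^n e^(−λΣtᵢ). Here n = 6 and Σtᵢ = 9.7 + 9.2 + 8.5 + 1.3 + 0.7 + 1.5 = 30.9.
Posterior ∝ λe^(−10λ) · λ^6e^(−30.9λ) = λ^7e^(−40.9λ), i.e. Gamma(8, 40.9).
Mode = (a−1)/b = 7/40.9 ≈ 0.171.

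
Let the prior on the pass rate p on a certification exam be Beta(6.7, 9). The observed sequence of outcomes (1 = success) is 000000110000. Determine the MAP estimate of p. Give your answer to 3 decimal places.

p̂_MAP = 0.300

Prior: Beta(6.7, 9).
Data: 2 successes in 12 trials (from the sequence). The binomial likelihood contributes p^2(1−p)^10, so the posterior is Beta(6.7+2, 9+10) = Beta(8.7, 19).
For Beta(a, b) with a, b > 1 the mode is (a−1)/(a+b−2) = 7.7/25.7 ≈ 0.300.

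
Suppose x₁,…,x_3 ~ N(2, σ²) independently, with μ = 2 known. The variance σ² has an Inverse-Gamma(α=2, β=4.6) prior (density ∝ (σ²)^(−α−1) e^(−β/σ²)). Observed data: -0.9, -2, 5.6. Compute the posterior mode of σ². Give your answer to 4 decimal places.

Sum of squared deviations about the known mean: SS = (-0.9−2)² + (-2−2)² + (5.6−2)² = 37.37.
The Normal likelihood contributes (σ²)^(−n/2) exp(−SS/(2σ²)), so the posterior is Inverse-Gamma(α + n/2, β + SS/2) = Inverse-Gamma(3.5, 23.285).
The mode of Inverse-Gamma(a, b) is b/(a+1) = 23.285/4.5 ≈ 5.1744.

σ̂²_MAP = 5.1744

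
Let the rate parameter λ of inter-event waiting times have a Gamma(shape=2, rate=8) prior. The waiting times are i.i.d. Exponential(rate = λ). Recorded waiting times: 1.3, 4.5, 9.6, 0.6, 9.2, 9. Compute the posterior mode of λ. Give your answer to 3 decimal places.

The Exponential(rate=λ) likelihood is ∝ λ^n e^(−λΣtᵢ). Here n = 6 and Σtᵢ = 1.3 + 4.5 + 9.6 + 0.6 + 9.2 + 9 = 34.2.
Posterior ∝ λe^(−8λ) · λ^6e^(−34.2λ) = λ^7e^(−42.2λ), i.e. Gamma(8, 42.2).
Mode = (a−1)/b = 7/42.2 ≈ 0.166.

λ̂_MAP = 0.166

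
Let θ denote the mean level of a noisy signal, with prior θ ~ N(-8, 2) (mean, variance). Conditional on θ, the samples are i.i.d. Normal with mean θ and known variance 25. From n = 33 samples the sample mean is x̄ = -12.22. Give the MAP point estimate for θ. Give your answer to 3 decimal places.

n = 33, x̄ = -12.22.
For a Normal prior and Normal likelihood with known variance, the posterior is Normal; its mode equals its mean, the precision-weighted average.
Prior precision 1/σ₀² = 1/2 = 0.5; data precision n/σ² = 33/25 = 1.32.
θ̂ = (0.5·(-8) + 1.32·(-12.22)) / (0.5 + 1.32) = (-20.1304)/1.82 = -25163/2275 ≈ -11.061.

θ̂_MAP = -11.061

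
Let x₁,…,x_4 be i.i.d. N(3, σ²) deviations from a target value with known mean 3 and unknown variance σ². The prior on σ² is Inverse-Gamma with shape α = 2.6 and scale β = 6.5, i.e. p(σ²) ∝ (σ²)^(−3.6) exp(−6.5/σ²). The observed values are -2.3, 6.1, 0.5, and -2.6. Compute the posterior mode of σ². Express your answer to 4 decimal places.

σ̂²_MAP = 7.8848

Sum of squared deviations about the known mean: SS = (-2.3−3)² + (6.1−3)² + (0.5−3)² + (-2.6−3)² = 75.31.
The Normal likelihood contributes (σ²)^(−n/2) exp(−SS/(2σ²)), so the posterior is Inverse-Gamma(α + n/2, β + SS/2) = Inverse-Gamma(4.6, 44.155).
The mode of Inverse-Gamma(a, b) is b/(a+1) = 44.155/5.6 ≈ 7.8848.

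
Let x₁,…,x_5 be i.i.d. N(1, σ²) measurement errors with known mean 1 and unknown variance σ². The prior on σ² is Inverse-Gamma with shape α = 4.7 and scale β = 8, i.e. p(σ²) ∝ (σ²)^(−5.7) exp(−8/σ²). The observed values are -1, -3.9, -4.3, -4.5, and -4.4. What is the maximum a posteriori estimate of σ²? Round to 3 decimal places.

σ̂²_MAP = 8.019

Sum of squared deviations about the known mean: SS = (-1−1)² + (-3.9−1)² + (-4.3−1)² + (-4.5−1)² + (-4.4−1)² = 115.51.
The Normal likelihood contributes (σ²)^(−n/2) exp(−SS/(2σ²)), so the posterior is Inverse-Gamma(α + n/2, β + SS/2) = Inverse-Gamma(7.2, 65.755).
The mode of Inverse-Gamma(a, b) is b/(a+1) = 65.755/8.2 ≈ 8.019.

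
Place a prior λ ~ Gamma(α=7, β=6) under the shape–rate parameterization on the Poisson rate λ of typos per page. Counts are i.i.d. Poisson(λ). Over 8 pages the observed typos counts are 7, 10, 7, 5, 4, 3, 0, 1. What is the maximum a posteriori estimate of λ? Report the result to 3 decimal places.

Σxᵢ = 7+10+7+5+4+3+0+1 = 37, with n = 8.
Posterior ∝ λ^6e^(−6λ) · λ^37e^(−8λ) = λ^43e^(−14λ), i.e. Gamma(shape=44, rate=14).
The mode of a Gamma(a, b) with a ≥ 1 (shape–rate) is (a−1)/b = 43/14 ≈ 3.071.

λ̂_MAP = 3.071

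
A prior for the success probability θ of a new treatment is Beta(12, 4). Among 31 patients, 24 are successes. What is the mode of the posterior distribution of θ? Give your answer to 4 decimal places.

θ̂_MAP = 0.7778

Prior: Beta(12, 4).
Data: 24 successes in 31 trials. The binomial likelihood contributes θ^24(1−θ)^7, so the posterior is Beta(12+24, 4+7) = Beta(36, 11).
For Beta(a, b) with a, b > 1 the mode is (a−1)/(a+b−2) = 35/45 ≈ 0.7778.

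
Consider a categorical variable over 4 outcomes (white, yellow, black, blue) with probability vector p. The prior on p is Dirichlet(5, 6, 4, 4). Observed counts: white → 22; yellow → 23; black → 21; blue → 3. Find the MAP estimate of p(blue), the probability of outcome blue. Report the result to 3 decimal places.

The posterior is Dirichlet(αᵢ + nᵢ) = Dirichlet(27, 29, 25, 7).
For a Dirichlet(a₁,…,a_K) with all aᵢ > 1, the mode has j-th component (aⱼ − 1)/(Σaᵢ − K).
Here Σaᵢ = 88 and K = 4, so p(blue) = (7 − 1)/(88 − 4) = 6/84 ≈ 0.071.

MAP estimate of p(blue) = 0.071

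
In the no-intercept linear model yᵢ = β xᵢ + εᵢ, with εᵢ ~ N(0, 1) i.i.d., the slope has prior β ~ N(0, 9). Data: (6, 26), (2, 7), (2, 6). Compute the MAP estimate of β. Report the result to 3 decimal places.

log p(β | y) = −Σ(yᵢ − βxᵢ)²/(2·1) − β²/(2·9) + const.
Setting the derivative to zero: Σxᵢ(yᵢ − βxᵢ)/1 − β/9 = 0, so β = Σxᵢyᵢ / (Σxᵢ² + σ²/τ²).
Σxᵢyᵢ = 6·26 + 2·7 + 2·6 = 182; Σxᵢ² = 44; σ²/τ² = 1/9.
β̂_MAP = 182 / (44 + 1/9) = 182/(397/9) = 1638/397 ≈ 4.126.

β̂_MAP = 4.126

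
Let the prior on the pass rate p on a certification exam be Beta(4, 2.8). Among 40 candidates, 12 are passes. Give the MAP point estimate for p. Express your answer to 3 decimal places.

Prior: Beta(4, 2.8).
Data: 12 successes in 40 trials. The binomial likelihood contributes p^12(1−p)^28, so the posterior is Beta(4+12, 2.8+28) = Beta(16, 30.8).
For Beta(a, b) with a, b > 1 the mode is (a−1)/(a+b−2) = 15/44.8 ≈ 0.335.

p̂_MAP = 0.335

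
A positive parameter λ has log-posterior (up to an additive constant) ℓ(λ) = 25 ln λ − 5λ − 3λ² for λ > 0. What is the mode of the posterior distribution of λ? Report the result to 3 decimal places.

λ̂_MAP = 1.667

ℓ'(λ) = 25/λ − 5 − 6λ. Setting this to zero and multiplying by λ: 6λ² + 5λ − 25 = 0.
λ = (−5 + √(5² + 4·6·25)) / (2·6) = (−5 + √625) / 12 = (−5 + 25)/12 = 5/3.
ℓ''(λ) = −25/λ² − 6 < 0, confirming a maximum.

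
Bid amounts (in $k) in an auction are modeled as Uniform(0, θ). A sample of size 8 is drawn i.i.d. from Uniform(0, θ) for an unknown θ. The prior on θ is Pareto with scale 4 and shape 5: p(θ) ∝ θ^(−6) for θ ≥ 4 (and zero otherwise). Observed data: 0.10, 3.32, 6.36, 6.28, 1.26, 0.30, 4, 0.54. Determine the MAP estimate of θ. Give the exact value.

The Uniform(0, θ) likelihood is θ^(−n) for θ ≥ max(xᵢ), zero otherwise. Here max(xᵢ) = 6.36.
Posterior ∝ θ^(−6) · θ^(−8) = θ^(−14) on θ ≥ max(4, 6.36) = 6.36.
This density is strictly decreasing in θ, so the posterior mode lies at the lower boundary of the support.

θ̂_MAP = 6.36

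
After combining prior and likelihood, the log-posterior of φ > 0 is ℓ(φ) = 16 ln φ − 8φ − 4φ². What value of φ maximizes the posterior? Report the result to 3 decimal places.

φ̂_MAP = 1.000

ℓ'(φ) = 16/φ − 8 − 8φ. Setting this to zero and multiplying by φ: 8φ² + 8φ − 16 = 0.
φ = (−8 + √(8² + 4·8·16)) / (2·8) = (−8 + √576) / 16 = (−8 + 24)/16 = 1.
ℓ''(φ) = −16/φ² − 8 < 0, confirming a maximum.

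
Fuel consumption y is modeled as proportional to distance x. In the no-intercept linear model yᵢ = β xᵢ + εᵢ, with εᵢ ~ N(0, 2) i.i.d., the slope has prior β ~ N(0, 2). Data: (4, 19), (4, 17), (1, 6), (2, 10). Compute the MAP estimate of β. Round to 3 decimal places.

log p(β | y) = −Σ(yᵢ − βxᵢ)²/(2·2) − β²/(2·2) + const.
Setting the derivative to zero: Σxᵢ(yᵢ − βxᵢ)/2 − β/2 = 0, so β = Σxᵢyᵢ / (Σxᵢ² + σ²/τ²).
Σxᵢyᵢ = 4·19 + 4·17 + 1·6 + 2·10 = 170; Σxᵢ² = 37; σ²/τ² = 1.
β̂_MAP = 170 / (37 + 1) = 170/38 ≈ 4.474.

β̂_MAP = 4.474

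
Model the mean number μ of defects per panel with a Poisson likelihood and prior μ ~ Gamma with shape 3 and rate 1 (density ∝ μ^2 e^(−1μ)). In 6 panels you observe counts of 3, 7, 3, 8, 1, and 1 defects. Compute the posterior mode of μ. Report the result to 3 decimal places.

Σxᵢ = 3+7+3+8+1+1 = 23, with n = 6.
Posterior ∝ μ^2e^(−1μ) · μ^23e^(−6μ) = μ^25e^(−7μ), i.e. Gamma(shape=26, rate=7).
The mode of a Gamma(a, b) with a ≥ 1 (shape–rate) is (a−1)/b = 25/7 ≈ 3.571.

μ̂_MAP = 3.571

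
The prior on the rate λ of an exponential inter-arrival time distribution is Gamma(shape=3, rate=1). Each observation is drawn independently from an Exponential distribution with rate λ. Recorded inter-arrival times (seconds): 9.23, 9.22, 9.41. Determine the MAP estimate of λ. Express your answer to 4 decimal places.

λ̂_MAP = 0.1733

The Exponential(rate=λ) likelihood is ∝ λ^n e^(−λΣtᵢ). Here n = 3 and Σtᵢ = 9.23 + 9.22 + 9.41 = 27.86.
Posterior ∝ λ^2e^(−1λ) · λ^3e^(−27.86λ) = λ^5e^(−28.86λ), i.e. Gamma(6, 28.86).
Mode = (a−1)/b = 5/28.86 ≈ 0.1733.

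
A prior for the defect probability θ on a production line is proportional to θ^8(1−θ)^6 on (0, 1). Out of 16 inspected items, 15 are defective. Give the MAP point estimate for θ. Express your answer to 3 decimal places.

The prior density ∝ θ^8(1−θ)^6 is the kernel of Beta(9, 7).
Data: 15 successes in 16 trials. The binomial likelihood contributes θ^15(1−θ)^1, so the posterior is Beta(9+15, 7+1) = Beta(24, 8).
For Beta(a, b) with a, b > 1 the mode is (a−1)/(a+b−2) = 23/30 ≈ 0.767.

θ̂_MAP = 0.767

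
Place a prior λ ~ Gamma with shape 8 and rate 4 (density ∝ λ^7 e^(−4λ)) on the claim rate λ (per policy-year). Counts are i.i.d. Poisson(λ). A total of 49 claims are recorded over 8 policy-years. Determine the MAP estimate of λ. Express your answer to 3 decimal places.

λ̂_MAP = 4.667

Σxᵢ = 49, n = 8.
Posterior ∝ λ^7e^(−4λ) · λ^49e^(−8λ) = λ^56e^(−12λ), i.e. Gamma(shape=57, rate=12).
The mode of a Gamma(a, b) with a ≥ 1 (shape–rate) is (a−1)/b = 56/12 ≈ 4.667.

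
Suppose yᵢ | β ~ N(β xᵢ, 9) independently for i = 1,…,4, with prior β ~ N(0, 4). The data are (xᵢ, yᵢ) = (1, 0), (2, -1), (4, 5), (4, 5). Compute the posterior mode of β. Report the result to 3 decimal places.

log p(β | y) = −Σ(yᵢ − βxᵢ)²/(2·9) − β²/(2·4) + const.
Setting the derivative to zero: Σxᵢ(yᵢ − βxᵢ)/9 − β/4 = 0, so β = Σxᵢyᵢ / (Σxᵢ² + σ²/τ²).
Σxᵢyᵢ = 1·0 + 2·(-1) + 4·5 + 4·5 = 38; Σxᵢ² = 37; σ²/τ² = 2.25.
β̂_MAP = 38 / (37 + 2.25) = 38/39.25 ≈ 0.968.

β̂_MAP = 0.968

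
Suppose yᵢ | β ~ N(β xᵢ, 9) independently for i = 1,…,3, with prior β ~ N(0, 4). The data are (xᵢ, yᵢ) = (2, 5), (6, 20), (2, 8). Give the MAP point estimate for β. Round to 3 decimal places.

log p(β | y) = −Σ(yᵢ − βxᵢ)²/(2·9) − β²/(2·4) + const.
Setting the derivative to zero: Σxᵢ(yᵢ − βxᵢ)/9 − β/4 = 0, so β = Σxᵢyᵢ / (Σxᵢ² + σ²/τ²).
Σxᵢyᵢ = 2·5 + 6·20 + 2·8 = 146; Σxᵢ² = 44; σ²/τ² = 2.25.
β̂_MAP = 146 / (44 + 2.25) = 146/46.25 ≈ 3.157.

β̂_MAP = 3.157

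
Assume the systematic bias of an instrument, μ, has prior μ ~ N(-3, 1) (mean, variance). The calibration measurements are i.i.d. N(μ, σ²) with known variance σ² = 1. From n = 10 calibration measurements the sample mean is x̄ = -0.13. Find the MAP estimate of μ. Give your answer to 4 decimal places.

n = 10, x̄ = -0.13.
For a Normal prior and Normal likelihood with known variance, the posterior is Normal; its mode equals its mean, the precision-weighted average.
Prior precision 1/σ₀² = 1/1 = 1; data precision n/σ² = 10/1 = 10.
μ̂ = (1·(-3) + 10·(-0.13)) / (1 + 10) = (-4.3)/11 = -43/110 ≈ -0.3909.

μ̂_MAP = -0.3909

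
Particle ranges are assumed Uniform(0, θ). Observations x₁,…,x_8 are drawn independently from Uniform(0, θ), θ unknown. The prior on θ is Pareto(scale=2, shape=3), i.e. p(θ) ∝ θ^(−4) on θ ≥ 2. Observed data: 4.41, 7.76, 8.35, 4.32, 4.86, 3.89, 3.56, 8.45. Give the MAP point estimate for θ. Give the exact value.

The Uniform(0, θ) likelihood is θ^(−n) for θ ≥ max(xᵢ), zero otherwise. Here max(xᵢ) = 8.45.
Posterior ∝ θ^(−4) · θ^(−8) = θ^(−12) on θ ≥ max(2, 8.45) = 8.45.
This density is strictly decreasing in θ, so the posterior mode lies at the lower boundary of the support.

θ̂_MAP = 8.45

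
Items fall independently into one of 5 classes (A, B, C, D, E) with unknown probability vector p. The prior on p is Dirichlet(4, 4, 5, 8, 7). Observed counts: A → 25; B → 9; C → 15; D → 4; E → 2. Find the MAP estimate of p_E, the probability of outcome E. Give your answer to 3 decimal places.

The posterior is Dirichlet(αᵢ + nᵢ) = Dirichlet(29, 13, 20, 12, 9).
For a Dirichlet(a₁,…,a_K) with all aᵢ > 1, the mode has j-th component (aⱼ − 1)/(Σaᵢ − K).
Here Σaᵢ = 83 and K = 5, so p_E = (9 − 1)/(83 − 5) = 8/78 ≈ 0.103.

MAP estimate of p_E = 0.103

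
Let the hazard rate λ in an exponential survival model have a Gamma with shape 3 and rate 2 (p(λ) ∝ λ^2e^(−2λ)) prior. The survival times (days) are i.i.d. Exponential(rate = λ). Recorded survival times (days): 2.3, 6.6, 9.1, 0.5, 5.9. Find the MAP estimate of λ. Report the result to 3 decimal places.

λ̂_MAP = 0.265

The Exponential(rate=λ) likelihood is ∝ λ^n e^(−λΣtᵢ). Here n = 5 and Σtᵢ = 2.3 + 6.6 + 9.1 + 0.5 + 5.9 = 24.4.
Posterior ∝ λ^2e^(−2λ) · λ^5e^(−24.4λ) = λ^7e^(−26.4λ), i.e. Gamma(8, 26.4).
Mode = (a−1)/b = 7/26.4 ≈ 0.265.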